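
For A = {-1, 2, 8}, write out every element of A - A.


A - A = {a - a' : a, a' ∈ A}.
Compute a - a' for each ordered pair (a, a'):
a = -1: -1--1=0, -1-2=-3, -1-8=-9
a = 2: 2--1=3, 2-2=0, 2-8=-6
a = 8: 8--1=9, 8-2=6, 8-8=0
Collecting distinct values (and noting 0 appears from a-a):
A - A = {-9, -6, -3, 0, 3, 6, 9}
|A - A| = 7

A - A = {-9, -6, -3, 0, 3, 6, 9}


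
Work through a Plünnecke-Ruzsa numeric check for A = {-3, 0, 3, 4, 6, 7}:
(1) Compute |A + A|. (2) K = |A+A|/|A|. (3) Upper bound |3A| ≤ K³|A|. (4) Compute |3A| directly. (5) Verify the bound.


|A| = 6.
Step 1: Compute A + A by enumerating all 36 pairs.
A + A = {-6, -3, 0, 1, 3, 4, 6, 7, 8, 9, 10, 11, 12, 13, 14}, so |A + A| = 15.
Step 2: Doubling constant K = |A + A|/|A| = 15/6 = 15/6 ≈ 2.5000.
Step 3: Plünnecke-Ruzsa gives |3A| ≤ K³·|A| = (2.5000)³ · 6 ≈ 93.7500.
Step 4: Compute 3A = A + A + A directly by enumerating all triples (a,b,c) ∈ A³; |3A| = 25.
Step 5: Check 25 ≤ 93.7500? Yes ✓.

K = 15/6, Plünnecke-Ruzsa bound K³|A| ≈ 93.7500, |3A| = 25, inequality holds.


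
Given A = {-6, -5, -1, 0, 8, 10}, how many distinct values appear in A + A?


A + A = {a + a' : a, a' ∈ A}; |A| = 6.
General bounds: 2|A| - 1 ≤ |A + A| ≤ |A|(|A|+1)/2, i.e. 11 ≤ |A + A| ≤ 21.
Lower bound 2|A|-1 is attained iff A is an arithmetic progression.
Enumerate sums a + a' for a ≤ a' (symmetric, so this suffices):
a = -6: -6+-6=-12, -6+-5=-11, -6+-1=-7, -6+0=-6, -6+8=2, -6+10=4
a = -5: -5+-5=-10, -5+-1=-6, -5+0=-5, -5+8=3, -5+10=5
a = -1: -1+-1=-2, -1+0=-1, -1+8=7, -1+10=9
a = 0: 0+0=0, 0+8=8, 0+10=10
a = 8: 8+8=16, 8+10=18
a = 10: 10+10=20
Distinct sums: {-12, -11, -10, -7, -6, -5, -2, -1, 0, 2, 3, 4, 5, 7, 8, 9, 10, 16, 18, 20}
|A + A| = 20

|A + A| = 20


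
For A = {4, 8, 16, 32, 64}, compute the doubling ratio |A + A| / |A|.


|A| = 5.
Compute A + A by enumerating all 25 pairs.
A + A = {8, 12, 16, 20, 24, 32, 36, 40, 48, 64, 68, 72, 80, 96, 128}, so |A + A| = 15.
K = |A + A| / |A| = 15/5 = 3/1 ≈ 3.0000.
Reference: AP of size 5 gives K = 9/5 ≈ 1.8000; a fully generic set of size 5 gives K ≈ 3.0000.

|A| = 5, |A + A| = 15, K = 15/5 = 3/1.


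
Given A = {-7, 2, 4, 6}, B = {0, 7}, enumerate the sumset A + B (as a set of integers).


A + B = {a + b : a ∈ A, b ∈ B}.
Enumerate all |A|·|B| = 4·2 = 8 pairs (a, b) and collect distinct sums.
a = -7: -7+0=-7, -7+7=0
a = 2: 2+0=2, 2+7=9
a = 4: 4+0=4, 4+7=11
a = 6: 6+0=6, 6+7=13
Collecting distinct sums: A + B = {-7, 0, 2, 4, 6, 9, 11, 13}
|A + B| = 8

A + B = {-7, 0, 2, 4, 6, 9, 11, 13}


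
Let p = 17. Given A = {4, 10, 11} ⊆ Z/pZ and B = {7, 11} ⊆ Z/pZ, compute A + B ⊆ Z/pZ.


Work in Z/17Z: reduce every sum a + b modulo 17.
Enumerate all 6 pairs:
a = 4: 4+7=11, 4+11=15
a = 10: 10+7=0, 10+11=4
a = 11: 11+7=1, 11+11=5
Distinct residues collected: {0, 1, 4, 5, 11, 15}
|A + B| = 6 (out of 17 total residues).

A + B = {0, 1, 4, 5, 11, 15}


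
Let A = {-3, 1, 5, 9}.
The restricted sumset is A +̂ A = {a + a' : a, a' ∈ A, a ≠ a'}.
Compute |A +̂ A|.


Restricted sumset: A +̂ A = {a + a' : a ∈ A, a' ∈ A, a ≠ a'}.
Equivalently, take A + A and drop any sum 2a that is achievable ONLY as a + a for a ∈ A (i.e. sums representable only with equal summands).
Enumerate pairs (a, a') with a < a' (symmetric, so each unordered pair gives one sum; this covers all a ≠ a'):
  -3 + 1 = -2
  -3 + 5 = 2
  -3 + 9 = 6
  1 + 5 = 6
  1 + 9 = 10
  5 + 9 = 14
Collected distinct sums: {-2, 2, 6, 10, 14}
|A +̂ A| = 5
(Reference bound: |A +̂ A| ≥ 2|A| - 3 for |A| ≥ 2, with |A| = 4 giving ≥ 5.)

|A +̂ A| = 5


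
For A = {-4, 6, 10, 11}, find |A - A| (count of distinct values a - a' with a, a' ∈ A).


A - A = {a - a' : a, a' ∈ A}; |A| = 4.
Bounds: 2|A|-1 ≤ |A - A| ≤ |A|² - |A| + 1, i.e. 7 ≤ |A - A| ≤ 13.
Note: 0 ∈ A - A always (from a - a). The set is symmetric: if d ∈ A - A then -d ∈ A - A.
Enumerate nonzero differences d = a - a' with a > a' (then include -d):
Positive differences: {1, 4, 5, 10, 14, 15}
Full difference set: {0} ∪ (positive diffs) ∪ (negative diffs).
|A - A| = 1 + 2·6 = 13 (matches direct enumeration: 13).

|A - A| = 13


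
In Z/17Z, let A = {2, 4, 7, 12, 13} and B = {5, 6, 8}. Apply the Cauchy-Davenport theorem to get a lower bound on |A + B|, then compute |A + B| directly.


Cauchy-Davenport: |A + B| ≥ min(p, |A| + |B| - 1) for A, B nonempty in Z/pZ.
|A| = 5, |B| = 3, p = 17.
CD lower bound = min(17, 5 + 3 - 1) = min(17, 7) = 7.
Compute A + B mod 17 directly:
a = 2: 2+5=7, 2+6=8, 2+8=10
a = 4: 4+5=9, 4+6=10, 4+8=12
a = 7: 7+5=12, 7+6=13, 7+8=15
a = 12: 12+5=0, 12+6=1, 12+8=3
a = 13: 13+5=1, 13+6=2, 13+8=4
A + B = {0, 1, 2, 3, 4, 7, 8, 9, 10, 12, 13, 15}, so |A + B| = 12.
Verify: 12 ≥ 7? Yes ✓.

CD lower bound = 7, actual |A + B| = 12.


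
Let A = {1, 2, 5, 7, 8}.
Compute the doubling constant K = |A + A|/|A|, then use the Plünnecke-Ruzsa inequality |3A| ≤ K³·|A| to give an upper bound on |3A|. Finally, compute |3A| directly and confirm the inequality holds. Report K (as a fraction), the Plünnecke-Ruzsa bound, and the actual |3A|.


|A| = 5.
Step 1: Compute A + A by enumerating all 25 pairs.
A + A = {2, 3, 4, 6, 7, 8, 9, 10, 12, 13, 14, 15, 16}, so |A + A| = 13.
Step 2: Doubling constant K = |A + A|/|A| = 13/5 = 13/5 ≈ 2.6000.
Step 3: Plünnecke-Ruzsa gives |3A| ≤ K³·|A| = (2.6000)³ · 5 ≈ 87.8800.
Step 4: Compute 3A = A + A + A directly by enumerating all triples (a,b,c) ∈ A³; |3A| = 22.
Step 5: Check 22 ≤ 87.8800? Yes ✓.

K = 13/5, Plünnecke-Ruzsa bound K³|A| ≈ 87.8800, |3A| = 22, inequality holds.


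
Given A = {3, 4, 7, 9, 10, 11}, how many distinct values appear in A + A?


A + A = {a + a' : a, a' ∈ A}; |A| = 6.
General bounds: 2|A| - 1 ≤ |A + A| ≤ |A|(|A|+1)/2, i.e. 11 ≤ |A + A| ≤ 21.
Lower bound 2|A|-1 is attained iff A is an arithmetic progression.
Enumerate sums a + a' for a ≤ a' (symmetric, so this suffices):
a = 3: 3+3=6, 3+4=7, 3+7=10, 3+9=12, 3+10=13, 3+11=14
a = 4: 4+4=8, 4+7=11, 4+9=13, 4+10=14, 4+11=15
a = 7: 7+7=14, 7+9=16, 7+10=17, 7+11=18
a = 9: 9+9=18, 9+10=19, 9+11=20
a = 10: 10+10=20, 10+11=21
a = 11: 11+11=22
Distinct sums: {6, 7, 8, 10, 11, 12, 13, 14, 15, 16, 17, 18, 19, 20, 21, 22}
|A + A| = 16

|A + A| = 16


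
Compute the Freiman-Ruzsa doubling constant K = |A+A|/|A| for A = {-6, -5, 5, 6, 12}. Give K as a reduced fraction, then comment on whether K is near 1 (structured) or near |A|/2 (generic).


|A| = 5.
Compute A + A by enumerating all 25 pairs.
A + A = {-12, -11, -10, -1, 0, 1, 6, 7, 10, 11, 12, 17, 18, 24}, so |A + A| = 14.
K = |A + A| / |A| = 14/5 (already in lowest terms) ≈ 2.8000.
Reference: AP of size 5 gives K = 9/5 ≈ 1.8000; a fully generic set of size 5 gives K ≈ 3.0000.

|A| = 5, |A + A| = 14, K = 14/5.


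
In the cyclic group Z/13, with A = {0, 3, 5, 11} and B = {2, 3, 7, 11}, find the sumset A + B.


Work in Z/13Z: reduce every sum a + b modulo 13.
Enumerate all 16 pairs:
a = 0: 0+2=2, 0+3=3, 0+7=7, 0+11=11
a = 3: 3+2=5, 3+3=6, 3+7=10, 3+11=1
a = 5: 5+2=7, 5+3=8, 5+7=12, 5+11=3
a = 11: 11+2=0, 11+3=1, 11+7=5, 11+11=9
Distinct residues collected: {0, 1, 2, 3, 5, 6, 7, 8, 9, 10, 11, 12}
|A + B| = 12 (out of 13 total residues).

A + B = {0, 1, 2, 3, 5, 6, 7, 8, 9, 10, 11, 12}


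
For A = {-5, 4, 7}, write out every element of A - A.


A - A = {a - a' : a, a' ∈ A}.
Compute a - a' for each ordered pair (a, a'):
a = -5: -5--5=0, -5-4=-9, -5-7=-12
a = 4: 4--5=9, 4-4=0, 4-7=-3
a = 7: 7--5=12, 7-4=3, 7-7=0
Collecting distinct values (and noting 0 appears from a-a):
A - A = {-12, -9, -3, 0, 3, 9, 12}
|A - A| = 7

A - A = {-12, -9, -3, 0, 3, 9, 12}


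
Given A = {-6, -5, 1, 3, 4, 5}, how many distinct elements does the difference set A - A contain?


A - A = {a - a' : a, a' ∈ A}; |A| = 6.
Bounds: 2|A|-1 ≤ |A - A| ≤ |A|² - |A| + 1, i.e. 11 ≤ |A - A| ≤ 31.
Note: 0 ∈ A - A always (from a - a). The set is symmetric: if d ∈ A - A then -d ∈ A - A.
Enumerate nonzero differences d = a - a' with a > a' (then include -d):
Positive differences: {1, 2, 3, 4, 6, 7, 8, 9, 10, 11}
Full difference set: {0} ∪ (positive diffs) ∪ (negative diffs).
|A - A| = 1 + 2·10 = 21 (matches direct enumeration: 21).

|A - A| = 21


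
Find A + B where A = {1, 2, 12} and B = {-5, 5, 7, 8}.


A + B = {a + b : a ∈ A, b ∈ B}.
Enumerate all |A|·|B| = 3·4 = 12 pairs (a, b) and collect distinct sums.
a = 1: 1+-5=-4, 1+5=6, 1+7=8, 1+8=9
a = 2: 2+-5=-3, 2+5=7, 2+7=9, 2+8=10
a = 12: 12+-5=7, 12+5=17, 12+7=19, 12+8=20
Collecting distinct sums: A + B = {-4, -3, 6, 7, 8, 9, 10, 17, 19, 20}
|A + B| = 10

A + B = {-4, -3, 6, 7, 8, 9, 10, 17, 19, 20}


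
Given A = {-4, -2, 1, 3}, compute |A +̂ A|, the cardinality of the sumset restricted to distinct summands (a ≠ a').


Restricted sumset: A +̂ A = {a + a' : a ∈ A, a' ∈ A, a ≠ a'}.
Equivalently, take A + A and drop any sum 2a that is achievable ONLY as a + a for a ∈ A (i.e. sums representable only with equal summands).
Enumerate pairs (a, a') with a < a' (symmetric, so each unordered pair gives one sum; this covers all a ≠ a'):
  -4 + -2 = -6
  -4 + 1 = -3
  -4 + 3 = -1
  -2 + 1 = -1
  -2 + 3 = 1
  1 + 3 = 4
Collected distinct sums: {-6, -3, -1, 1, 4}
|A +̂ A| = 5
(Reference bound: |A +̂ A| ≥ 2|A| - 3 for |A| ≥ 2, with |A| = 4 giving ≥ 5.)

|A +̂ A| = 5


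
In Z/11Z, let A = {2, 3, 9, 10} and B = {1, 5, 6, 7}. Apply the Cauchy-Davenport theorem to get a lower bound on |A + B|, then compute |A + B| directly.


Cauchy-Davenport: |A + B| ≥ min(p, |A| + |B| - 1) for A, B nonempty in Z/pZ.
|A| = 4, |B| = 4, p = 11.
CD lower bound = min(11, 4 + 4 - 1) = min(11, 7) = 7.
Compute A + B mod 11 directly:
a = 2: 2+1=3, 2+5=7, 2+6=8, 2+7=9
a = 3: 3+1=4, 3+5=8, 3+6=9, 3+7=10
a = 9: 9+1=10, 9+5=3, 9+6=4, 9+7=5
a = 10: 10+1=0, 10+5=4, 10+6=5, 10+7=6
A + B = {0, 3, 4, 5, 6, 7, 8, 9, 10}, so |A + B| = 9.
Verify: 9 ≥ 7? Yes ✓.

CD lower bound = 7, actual |A + B| = 9.


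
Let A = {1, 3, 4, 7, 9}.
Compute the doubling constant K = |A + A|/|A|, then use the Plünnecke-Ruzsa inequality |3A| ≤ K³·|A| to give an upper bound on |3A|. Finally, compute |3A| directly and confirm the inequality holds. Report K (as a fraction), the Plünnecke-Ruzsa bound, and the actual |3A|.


|A| = 5.
Step 1: Compute A + A by enumerating all 25 pairs.
A + A = {2, 4, 5, 6, 7, 8, 10, 11, 12, 13, 14, 16, 18}, so |A + A| = 13.
Step 2: Doubling constant K = |A + A|/|A| = 13/5 = 13/5 ≈ 2.6000.
Step 3: Plünnecke-Ruzsa gives |3A| ≤ K³·|A| = (2.6000)³ · 5 ≈ 87.8800.
Step 4: Compute 3A = A + A + A directly by enumerating all triples (a,b,c) ∈ A³; |3A| = 22.
Step 5: Check 22 ≤ 87.8800? Yes ✓.

K = 13/5, Plünnecke-Ruzsa bound K³|A| ≈ 87.8800, |3A| = 22, inequality holds.


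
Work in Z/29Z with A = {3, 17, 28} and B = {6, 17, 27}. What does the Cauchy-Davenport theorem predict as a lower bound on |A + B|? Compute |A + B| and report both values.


Cauchy-Davenport: |A + B| ≥ min(p, |A| + |B| - 1) for A, B nonempty in Z/pZ.
|A| = 3, |B| = 3, p = 29.
CD lower bound = min(29, 3 + 3 - 1) = min(29, 5) = 5.
Compute A + B mod 29 directly:
a = 3: 3+6=9, 3+17=20, 3+27=1
a = 17: 17+6=23, 17+17=5, 17+27=15
a = 28: 28+6=5, 28+17=16, 28+27=26
A + B = {1, 5, 9, 15, 16, 20, 23, 26}, so |A + B| = 8.
Verify: 8 ≥ 5? Yes ✓.

CD lower bound = 5, actual |A + B| = 8.


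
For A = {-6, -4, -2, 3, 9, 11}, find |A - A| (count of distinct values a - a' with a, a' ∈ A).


A - A = {a - a' : a, a' ∈ A}; |A| = 6.
Bounds: 2|A|-1 ≤ |A - A| ≤ |A|² - |A| + 1, i.e. 11 ≤ |A - A| ≤ 31.
Note: 0 ∈ A - A always (from a - a). The set is symmetric: if d ∈ A - A then -d ∈ A - A.
Enumerate nonzero differences d = a - a' with a > a' (then include -d):
Positive differences: {2, 4, 5, 6, 7, 8, 9, 11, 13, 15, 17}
Full difference set: {0} ∪ (positive diffs) ∪ (negative diffs).
|A - A| = 1 + 2·11 = 23 (matches direct enumeration: 23).

|A - A| = 23


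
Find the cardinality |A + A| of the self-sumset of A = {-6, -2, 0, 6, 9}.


A + A = {a + a' : a, a' ∈ A}; |A| = 5.
General bounds: 2|A| - 1 ≤ |A + A| ≤ |A|(|A|+1)/2, i.e. 9 ≤ |A + A| ≤ 15.
Lower bound 2|A|-1 is attained iff A is an arithmetic progression.
Enumerate sums a + a' for a ≤ a' (symmetric, so this suffices):
a = -6: -6+-6=-12, -6+-2=-8, -6+0=-6, -6+6=0, -6+9=3
a = -2: -2+-2=-4, -2+0=-2, -2+6=4, -2+9=7
a = 0: 0+0=0, 0+6=6, 0+9=9
a = 6: 6+6=12, 6+9=15
a = 9: 9+9=18
Distinct sums: {-12, -8, -6, -4, -2, 0, 3, 4, 6, 7, 9, 12, 15, 18}
|A + A| = 14

|A + A| = 14


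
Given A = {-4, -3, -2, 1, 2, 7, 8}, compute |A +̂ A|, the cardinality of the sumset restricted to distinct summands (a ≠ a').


Restricted sumset: A +̂ A = {a + a' : a ∈ A, a' ∈ A, a ≠ a'}.
Equivalently, take A + A and drop any sum 2a that is achievable ONLY as a + a for a ∈ A (i.e. sums representable only with equal summands).
Enumerate pairs (a, a') with a < a' (symmetric, so each unordered pair gives one sum; this covers all a ≠ a'):
  -4 + -3 = -7
  -4 + -2 = -6
  -4 + 1 = -3
  -4 + 2 = -2
  -4 + 7 = 3
  -4 + 8 = 4
  -3 + -2 = -5
  -3 + 1 = -2
  -3 + 2 = -1
  -3 + 7 = 4
  -3 + 8 = 5
  -2 + 1 = -1
  -2 + 2 = 0
  -2 + 7 = 5
  -2 + 8 = 6
  1 + 2 = 3
  1 + 7 = 8
  1 + 8 = 9
  2 + 7 = 9
  2 + 8 = 10
  7 + 8 = 15
Collected distinct sums: {-7, -6, -5, -3, -2, -1, 0, 3, 4, 5, 6, 8, 9, 10, 15}
|A +̂ A| = 15
(Reference bound: |A +̂ A| ≥ 2|A| - 3 for |A| ≥ 2, with |A| = 7 giving ≥ 11.)

|A +̂ A| = 15


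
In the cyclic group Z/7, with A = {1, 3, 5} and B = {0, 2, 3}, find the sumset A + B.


Work in Z/7Z: reduce every sum a + b modulo 7.
Enumerate all 9 pairs:
a = 1: 1+0=1, 1+2=3, 1+3=4
a = 3: 3+0=3, 3+2=5, 3+3=6
a = 5: 5+0=5, 5+2=0, 5+3=1
Distinct residues collected: {0, 1, 3, 4, 5, 6}
|A + B| = 6 (out of 7 total residues).

A + B = {0, 1, 3, 4, 5, 6}


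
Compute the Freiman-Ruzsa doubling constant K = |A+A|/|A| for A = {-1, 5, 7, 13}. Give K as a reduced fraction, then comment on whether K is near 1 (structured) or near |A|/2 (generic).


|A| = 4.
Compute A + A by enumerating all 16 pairs.
A + A = {-2, 4, 6, 10, 12, 14, 18, 20, 26}, so |A + A| = 9.
K = |A + A| / |A| = 9/4 (already in lowest terms) ≈ 2.2500.
Reference: AP of size 4 gives K = 7/4 ≈ 1.7500; a fully generic set of size 4 gives K ≈ 2.5000.

|A| = 4, |A + A| = 9, K = 9/4.


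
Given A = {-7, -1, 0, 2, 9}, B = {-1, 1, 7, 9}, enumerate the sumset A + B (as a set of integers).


A + B = {a + b : a ∈ A, b ∈ B}.
Enumerate all |A|·|B| = 5·4 = 20 pairs (a, b) and collect distinct sums.
a = -7: -7+-1=-8, -7+1=-6, -7+7=0, -7+9=2
a = -1: -1+-1=-2, -1+1=0, -1+7=6, -1+9=8
a = 0: 0+-1=-1, 0+1=1, 0+7=7, 0+9=9
a = 2: 2+-1=1, 2+1=3, 2+7=9, 2+9=11
a = 9: 9+-1=8, 9+1=10, 9+7=16, 9+9=18
Collecting distinct sums: A + B = {-8, -6, -2, -1, 0, 1, 2, 3, 6, 7, 8, 9, 10, 11, 16, 18}
|A + B| = 16

A + B = {-8, -6, -2, -1, 0, 1, 2, 3, 6, 7, 8, 9, 10, 11, 16, 18}


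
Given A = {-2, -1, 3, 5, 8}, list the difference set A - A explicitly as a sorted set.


A - A = {a - a' : a, a' ∈ A}.
Compute a - a' for each ordered pair (a, a'):
a = -2: -2--2=0, -2--1=-1, -2-3=-5, -2-5=-7, -2-8=-10
a = -1: -1--2=1, -1--1=0, -1-3=-4, -1-5=-6, -1-8=-9
a = 3: 3--2=5, 3--1=4, 3-3=0, 3-5=-2, 3-8=-5
a = 5: 5--2=7, 5--1=6, 5-3=2, 5-5=0, 5-8=-3
a = 8: 8--2=10, 8--1=9, 8-3=5, 8-5=3, 8-8=0
Collecting distinct values (and noting 0 appears from a-a):
A - A = {-10, -9, -7, -6, -5, -4, -3, -2, -1, 0, 1, 2, 3, 4, 5, 6, 7, 9, 10}
|A - A| = 19

A - A = {-10, -9, -7, -6, -5, -4, -3, -2, -1, 0, 1, 2, 3, 4, 5, 6, 7, 9, 10}


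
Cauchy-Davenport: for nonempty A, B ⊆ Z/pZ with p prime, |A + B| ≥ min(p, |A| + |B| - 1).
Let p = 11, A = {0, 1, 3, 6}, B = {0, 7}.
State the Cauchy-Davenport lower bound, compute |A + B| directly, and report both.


Cauchy-Davenport: |A + B| ≥ min(p, |A| + |B| - 1) for A, B nonempty in Z/pZ.
|A| = 4, |B| = 2, p = 11.
CD lower bound = min(11, 4 + 2 - 1) = min(11, 5) = 5.
Compute A + B mod 11 directly:
a = 0: 0+0=0, 0+7=7
a = 1: 1+0=1, 1+7=8
a = 3: 3+0=3, 3+7=10
a = 6: 6+0=6, 6+7=2
A + B = {0, 1, 2, 3, 6, 7, 8, 10}, so |A + B| = 8.
Verify: 8 ≥ 5? Yes ✓.

CD lower bound = 5, actual |A + B| = 8.


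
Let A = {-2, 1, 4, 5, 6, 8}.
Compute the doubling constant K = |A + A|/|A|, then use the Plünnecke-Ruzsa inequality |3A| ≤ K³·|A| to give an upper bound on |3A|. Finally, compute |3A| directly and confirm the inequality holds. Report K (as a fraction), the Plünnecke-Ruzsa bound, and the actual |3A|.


|A| = 6.
Step 1: Compute A + A by enumerating all 36 pairs.
A + A = {-4, -1, 2, 3, 4, 5, 6, 7, 8, 9, 10, 11, 12, 13, 14, 16}, so |A + A| = 16.
Step 2: Doubling constant K = |A + A|/|A| = 16/6 = 16/6 ≈ 2.6667.
Step 3: Plünnecke-Ruzsa gives |3A| ≤ K³·|A| = (2.6667)³ · 6 ≈ 113.7778.
Step 4: Compute 3A = A + A + A directly by enumerating all triples (a,b,c) ∈ A³; |3A| = 26.
Step 5: Check 26 ≤ 113.7778? Yes ✓.

K = 16/6, Plünnecke-Ruzsa bound K³|A| ≈ 113.7778, |3A| = 26, inequality holds.


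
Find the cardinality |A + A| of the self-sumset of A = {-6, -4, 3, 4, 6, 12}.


A + A = {a + a' : a, a' ∈ A}; |A| = 6.
General bounds: 2|A| - 1 ≤ |A + A| ≤ |A|(|A|+1)/2, i.e. 11 ≤ |A + A| ≤ 21.
Lower bound 2|A|-1 is attained iff A is an arithmetic progression.
Enumerate sums a + a' for a ≤ a' (symmetric, so this suffices):
a = -6: -6+-6=-12, -6+-4=-10, -6+3=-3, -6+4=-2, -6+6=0, -6+12=6
a = -4: -4+-4=-8, -4+3=-1, -4+4=0, -4+6=2, -4+12=8
a = 3: 3+3=6, 3+4=7, 3+6=9, 3+12=15
a = 4: 4+4=8, 4+6=10, 4+12=16
a = 6: 6+6=12, 6+12=18
a = 12: 12+12=24
Distinct sums: {-12, -10, -8, -3, -2, -1, 0, 2, 6, 7, 8, 9, 10, 12, 15, 16, 18, 24}
|A + A| = 18

|A + A| = 18


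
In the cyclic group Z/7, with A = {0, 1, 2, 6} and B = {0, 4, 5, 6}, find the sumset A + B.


Work in Z/7Z: reduce every sum a + b modulo 7.
Enumerate all 16 pairs:
a = 0: 0+0=0, 0+4=4, 0+5=5, 0+6=6
a = 1: 1+0=1, 1+4=5, 1+5=6, 1+6=0
a = 2: 2+0=2, 2+4=6, 2+5=0, 2+6=1
a = 6: 6+0=6, 6+4=3, 6+5=4, 6+6=5
Distinct residues collected: {0, 1, 2, 3, 4, 5, 6}
|A + B| = 7 (out of 7 total residues).

A + B = {0, 1, 2, 3, 4, 5, 6}


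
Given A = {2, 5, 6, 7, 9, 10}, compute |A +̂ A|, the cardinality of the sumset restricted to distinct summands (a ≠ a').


Restricted sumset: A +̂ A = {a + a' : a ∈ A, a' ∈ A, a ≠ a'}.
Equivalently, take A + A and drop any sum 2a that is achievable ONLY as a + a for a ∈ A (i.e. sums representable only with equal summands).
Enumerate pairs (a, a') with a < a' (symmetric, so each unordered pair gives one sum; this covers all a ≠ a'):
  2 + 5 = 7
  2 + 6 = 8
  2 + 7 = 9
  2 + 9 = 11
  2 + 10 = 12
  5 + 6 = 11
  5 + 7 = 12
  5 + 9 = 14
  5 + 10 = 15
  6 + 7 = 13
  6 + 9 = 15
  6 + 10 = 16
  7 + 9 = 16
  7 + 10 = 17
  9 + 10 = 19
Collected distinct sums: {7, 8, 9, 11, 12, 13, 14, 15, 16, 17, 19}
|A +̂ A| = 11
(Reference bound: |A +̂ A| ≥ 2|A| - 3 for |A| ≥ 2, with |A| = 6 giving ≥ 9.)

|A +̂ A| = 11


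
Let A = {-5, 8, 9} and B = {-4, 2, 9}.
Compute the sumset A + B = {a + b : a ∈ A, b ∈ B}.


A + B = {a + b : a ∈ A, b ∈ B}.
Enumerate all |A|·|B| = 3·3 = 9 pairs (a, b) and collect distinct sums.
a = -5: -5+-4=-9, -5+2=-3, -5+9=4
a = 8: 8+-4=4, 8+2=10, 8+9=17
a = 9: 9+-4=5, 9+2=11, 9+9=18
Collecting distinct sums: A + B = {-9, -3, 4, 5, 10, 11, 17, 18}
|A + B| = 8

A + B = {-9, -3, 4, 5, 10, 11, 17, 18}


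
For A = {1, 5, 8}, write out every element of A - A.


A - A = {a - a' : a, a' ∈ A}.
Compute a - a' for each ordered pair (a, a'):
a = 1: 1-1=0, 1-5=-4, 1-8=-7
a = 5: 5-1=4, 5-5=0, 5-8=-3
a = 8: 8-1=7, 8-5=3, 8-8=0
Collecting distinct values (and noting 0 appears from a-a):
A - A = {-7, -4, -3, 0, 3, 4, 7}
|A - A| = 7

A - A = {-7, -4, -3, 0, 3, 4, 7}


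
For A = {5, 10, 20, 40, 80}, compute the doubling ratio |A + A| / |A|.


|A| = 5.
Compute A + A by enumerating all 25 pairs.
A + A = {10, 15, 20, 25, 30, 40, 45, 50, 60, 80, 85, 90, 100, 120, 160}, so |A + A| = 15.
K = |A + A| / |A| = 15/5 = 3/1 ≈ 3.0000.
Reference: AP of size 5 gives K = 9/5 ≈ 1.8000; a fully generic set of size 5 gives K ≈ 3.0000.

|A| = 5, |A + A| = 15, K = 15/5 = 3/1.


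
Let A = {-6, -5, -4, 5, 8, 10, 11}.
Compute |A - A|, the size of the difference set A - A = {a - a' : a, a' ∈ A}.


A - A = {a - a' : a, a' ∈ A}; |A| = 7.
Bounds: 2|A|-1 ≤ |A - A| ≤ |A|² - |A| + 1, i.e. 13 ≤ |A - A| ≤ 43.
Note: 0 ∈ A - A always (from a - a). The set is symmetric: if d ∈ A - A then -d ∈ A - A.
Enumerate nonzero differences d = a - a' with a > a' (then include -d):
Positive differences: {1, 2, 3, 5, 6, 9, 10, 11, 12, 13, 14, 15, 16, 17}
Full difference set: {0} ∪ (positive diffs) ∪ (negative diffs).
|A - A| = 1 + 2·14 = 29 (matches direct enumeration: 29).

|A - A| = 29


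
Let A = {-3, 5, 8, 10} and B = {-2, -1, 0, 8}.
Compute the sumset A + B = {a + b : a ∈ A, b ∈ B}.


A + B = {a + b : a ∈ A, b ∈ B}.
Enumerate all |A|·|B| = 4·4 = 16 pairs (a, b) and collect distinct sums.
a = -3: -3+-2=-5, -3+-1=-4, -3+0=-3, -3+8=5
a = 5: 5+-2=3, 5+-1=4, 5+0=5, 5+8=13
a = 8: 8+-2=6, 8+-1=7, 8+0=8, 8+8=16
a = 10: 10+-2=8, 10+-1=9, 10+0=10, 10+8=18
Collecting distinct sums: A + B = {-5, -4, -3, 3, 4, 5, 6, 7, 8, 9, 10, 13, 16, 18}
|A + B| = 14

A + B = {-5, -4, -3, 3, 4, 5, 6, 7, 8, 9, 10, 13, 16, 18}


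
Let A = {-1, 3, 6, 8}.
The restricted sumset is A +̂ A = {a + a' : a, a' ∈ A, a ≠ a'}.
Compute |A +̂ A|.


Restricted sumset: A +̂ A = {a + a' : a ∈ A, a' ∈ A, a ≠ a'}.
Equivalently, take A + A and drop any sum 2a that is achievable ONLY as a + a for a ∈ A (i.e. sums representable only with equal summands).
Enumerate pairs (a, a') with a < a' (symmetric, so each unordered pair gives one sum; this covers all a ≠ a'):
  -1 + 3 = 2
  -1 + 6 = 5
  -1 + 8 = 7
  3 + 6 = 9
  3 + 8 = 11
  6 + 8 = 14
Collected distinct sums: {2, 5, 7, 9, 11, 14}
|A +̂ A| = 6
(Reference bound: |A +̂ A| ≥ 2|A| - 3 for |A| ≥ 2, with |A| = 4 giving ≥ 5.)

|A +̂ A| = 6


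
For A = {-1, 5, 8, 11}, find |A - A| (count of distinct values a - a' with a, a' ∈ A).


A - A = {a - a' : a, a' ∈ A}; |A| = 4.
Bounds: 2|A|-1 ≤ |A - A| ≤ |A|² - |A| + 1, i.e. 7 ≤ |A - A| ≤ 13.
Note: 0 ∈ A - A always (from a - a). The set is symmetric: if d ∈ A - A then -d ∈ A - A.
Enumerate nonzero differences d = a - a' with a > a' (then include -d):
Positive differences: {3, 6, 9, 12}
Full difference set: {0} ∪ (positive diffs) ∪ (negative diffs).
|A - A| = 1 + 2·4 = 9 (matches direct enumeration: 9).

|A - A| = 9


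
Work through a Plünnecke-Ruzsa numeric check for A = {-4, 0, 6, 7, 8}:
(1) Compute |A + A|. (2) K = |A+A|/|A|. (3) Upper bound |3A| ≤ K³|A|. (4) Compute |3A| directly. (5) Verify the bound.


|A| = 5.
Step 1: Compute A + A by enumerating all 25 pairs.
A + A = {-8, -4, 0, 2, 3, 4, 6, 7, 8, 12, 13, 14, 15, 16}, so |A + A| = 14.
Step 2: Doubling constant K = |A + A|/|A| = 14/5 = 14/5 ≈ 2.8000.
Step 3: Plünnecke-Ruzsa gives |3A| ≤ K³·|A| = (2.8000)³ · 5 ≈ 109.7600.
Step 4: Compute 3A = A + A + A directly by enumerating all triples (a,b,c) ∈ A³; |3A| = 27.
Step 5: Check 27 ≤ 109.7600? Yes ✓.

K = 14/5, Plünnecke-Ruzsa bound K³|A| ≈ 109.7600, |3A| = 27, inequality holds.


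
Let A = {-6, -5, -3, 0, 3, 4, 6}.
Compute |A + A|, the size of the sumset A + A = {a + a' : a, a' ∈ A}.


A + A = {a + a' : a, a' ∈ A}; |A| = 7.
General bounds: 2|A| - 1 ≤ |A + A| ≤ |A|(|A|+1)/2, i.e. 13 ≤ |A + A| ≤ 28.
Lower bound 2|A|-1 is attained iff A is an arithmetic progression.
Enumerate sums a + a' for a ≤ a' (symmetric, so this suffices):
a = -6: -6+-6=-12, -6+-5=-11, -6+-3=-9, -6+0=-6, -6+3=-3, -6+4=-2, -6+6=0
a = -5: -5+-5=-10, -5+-3=-8, -5+0=-5, -5+3=-2, -5+4=-1, -5+6=1
a = -3: -3+-3=-6, -3+0=-3, -3+3=0, -3+4=1, -3+6=3
a = 0: 0+0=0, 0+3=3, 0+4=4, 0+6=6
a = 3: 3+3=6, 3+4=7, 3+6=9
a = 4: 4+4=8, 4+6=10
a = 6: 6+6=12
Distinct sums: {-12, -11, -10, -9, -8, -6, -5, -3, -2, -1, 0, 1, 3, 4, 6, 7, 8, 9, 10, 12}
|A + A| = 20

|A + A| = 20


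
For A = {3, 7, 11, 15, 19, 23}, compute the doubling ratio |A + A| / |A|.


|A| = 6.
Compute A + A by enumerating all 36 pairs.
A + A = {6, 10, 14, 18, 22, 26, 30, 34, 38, 42, 46}, so |A + A| = 11.
K = |A + A| / |A| = 11/6 (already in lowest terms) ≈ 1.8333.
Reference: AP of size 6 gives K = 11/6 ≈ 1.8333; a fully generic set of size 6 gives K ≈ 3.5000.

|A| = 6, |A + A| = 11, K = 11/6.


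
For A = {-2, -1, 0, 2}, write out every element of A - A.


A - A = {a - a' : a, a' ∈ A}.
Compute a - a' for each ordered pair (a, a'):
a = -2: -2--2=0, -2--1=-1, -2-0=-2, -2-2=-4
a = -1: -1--2=1, -1--1=0, -1-0=-1, -1-2=-3
a = 0: 0--2=2, 0--1=1, 0-0=0, 0-2=-2
a = 2: 2--2=4, 2--1=3, 2-0=2, 2-2=0
Collecting distinct values (and noting 0 appears from a-a):
A - A = {-4, -3, -2, -1, 0, 1, 2, 3, 4}
|A - A| = 9

A - A = {-4, -3, -2, -1, 0, 1, 2, 3, 4}


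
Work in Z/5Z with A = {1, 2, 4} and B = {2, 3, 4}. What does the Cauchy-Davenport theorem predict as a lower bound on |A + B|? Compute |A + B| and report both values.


Cauchy-Davenport: |A + B| ≥ min(p, |A| + |B| - 1) for A, B nonempty in Z/pZ.
|A| = 3, |B| = 3, p = 5.
CD lower bound = min(5, 3 + 3 - 1) = min(5, 5) = 5.
Compute A + B mod 5 directly:
a = 1: 1+2=3, 1+3=4, 1+4=0
a = 2: 2+2=4, 2+3=0, 2+4=1
a = 4: 4+2=1, 4+3=2, 4+4=3
A + B = {0, 1, 2, 3, 4}, so |A + B| = 5.
Verify: 5 ≥ 5? Yes ✓.

CD lower bound = 5, actual |A + B| = 5.


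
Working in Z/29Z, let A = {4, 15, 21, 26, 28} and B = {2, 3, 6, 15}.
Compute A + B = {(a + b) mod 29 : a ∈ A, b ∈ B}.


Work in Z/29Z: reduce every sum a + b modulo 29.
Enumerate all 20 pairs:
a = 4: 4+2=6, 4+3=7, 4+6=10, 4+15=19
a = 15: 15+2=17, 15+3=18, 15+6=21, 15+15=1
a = 21: 21+2=23, 21+3=24, 21+6=27, 21+15=7
a = 26: 26+2=28, 26+3=0, 26+6=3, 26+15=12
a = 28: 28+2=1, 28+3=2, 28+6=5, 28+15=14
Distinct residues collected: {0, 1, 2, 3, 5, 6, 7, 10, 12, 14, 17, 18, 19, 21, 23, 24, 27, 28}
|A + B| = 18 (out of 29 total residues).

A + B = {0, 1, 2, 3, 5, 6, 7, 10, 12, 14, 17, 18, 19, 21, 23, 24, 27, 28}


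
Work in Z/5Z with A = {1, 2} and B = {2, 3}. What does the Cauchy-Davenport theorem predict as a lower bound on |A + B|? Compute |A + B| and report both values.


Cauchy-Davenport: |A + B| ≥ min(p, |A| + |B| - 1) for A, B nonempty in Z/pZ.
|A| = 2, |B| = 2, p = 5.
CD lower bound = min(5, 2 + 2 - 1) = min(5, 3) = 3.
Compute A + B mod 5 directly:
a = 1: 1+2=3, 1+3=4
a = 2: 2+2=4, 2+3=0
A + B = {0, 3, 4}, so |A + B| = 3.
Verify: 3 ≥ 3? Yes ✓.

CD lower bound = 3, actual |A + B| = 3.


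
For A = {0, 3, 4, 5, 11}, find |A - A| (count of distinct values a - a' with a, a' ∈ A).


A - A = {a - a' : a, a' ∈ A}; |A| = 5.
Bounds: 2|A|-1 ≤ |A - A| ≤ |A|² - |A| + 1, i.e. 9 ≤ |A - A| ≤ 21.
Note: 0 ∈ A - A always (from a - a). The set is symmetric: if d ∈ A - A then -d ∈ A - A.
Enumerate nonzero differences d = a - a' with a > a' (then include -d):
Positive differences: {1, 2, 3, 4, 5, 6, 7, 8, 11}
Full difference set: {0} ∪ (positive diffs) ∪ (negative diffs).
|A - A| = 1 + 2·9 = 19 (matches direct enumeration: 19).

|A - A| = 19


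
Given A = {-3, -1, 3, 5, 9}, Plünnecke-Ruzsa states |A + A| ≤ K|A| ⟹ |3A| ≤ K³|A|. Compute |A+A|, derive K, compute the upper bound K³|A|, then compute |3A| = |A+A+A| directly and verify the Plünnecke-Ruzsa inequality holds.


|A| = 5.
Step 1: Compute A + A by enumerating all 25 pairs.
A + A = {-6, -4, -2, 0, 2, 4, 6, 8, 10, 12, 14, 18}, so |A + A| = 12.
Step 2: Doubling constant K = |A + A|/|A| = 12/5 = 12/5 ≈ 2.4000.
Step 3: Plünnecke-Ruzsa gives |3A| ≤ K³·|A| = (2.4000)³ · 5 ≈ 69.1200.
Step 4: Compute 3A = A + A + A directly by enumerating all triples (a,b,c) ∈ A³; |3A| = 18.
Step 5: Check 18 ≤ 69.1200? Yes ✓.

K = 12/5, Plünnecke-Ruzsa bound K³|A| ≈ 69.1200, |3A| = 18, inequality holds.


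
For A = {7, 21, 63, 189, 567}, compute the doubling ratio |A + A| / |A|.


|A| = 5.
Compute A + A by enumerating all 25 pairs.
A + A = {14, 28, 42, 70, 84, 126, 196, 210, 252, 378, 574, 588, 630, 756, 1134}, so |A + A| = 15.
K = |A + A| / |A| = 15/5 = 3/1 ≈ 3.0000.
Reference: AP of size 5 gives K = 9/5 ≈ 1.8000; a fully generic set of size 5 gives K ≈ 3.0000.

|A| = 5, |A + A| = 15, K = 15/5 = 3/1.


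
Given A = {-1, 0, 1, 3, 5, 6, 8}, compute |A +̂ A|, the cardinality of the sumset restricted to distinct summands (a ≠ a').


Restricted sumset: A +̂ A = {a + a' : a ∈ A, a' ∈ A, a ≠ a'}.
Equivalently, take A + A and drop any sum 2a that is achievable ONLY as a + a for a ∈ A (i.e. sums representable only with equal summands).
Enumerate pairs (a, a') with a < a' (symmetric, so each unordered pair gives one sum; this covers all a ≠ a'):
  -1 + 0 = -1
  -1 + 1 = 0
  -1 + 3 = 2
  -1 + 5 = 4
  -1 + 6 = 5
  -1 + 8 = 7
  0 + 1 = 1
  0 + 3 = 3
  0 + 5 = 5
  0 + 6 = 6
  0 + 8 = 8
  1 + 3 = 4
  1 + 5 = 6
  1 + 6 = 7
  1 + 8 = 9
  3 + 5 = 8
  3 + 6 = 9
  3 + 8 = 11
  5 + 6 = 11
  5 + 8 = 13
  6 + 8 = 14
Collected distinct sums: {-1, 0, 1, 2, 3, 4, 5, 6, 7, 8, 9, 11, 13, 14}
|A +̂ A| = 14
(Reference bound: |A +̂ A| ≥ 2|A| - 3 for |A| ≥ 2, with |A| = 7 giving ≥ 11.)

|A +̂ A| = 14


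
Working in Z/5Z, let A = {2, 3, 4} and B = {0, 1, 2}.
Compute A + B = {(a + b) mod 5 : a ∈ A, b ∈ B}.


Work in Z/5Z: reduce every sum a + b modulo 5.
Enumerate all 9 pairs:
a = 2: 2+0=2, 2+1=3, 2+2=4
a = 3: 3+0=3, 3+1=4, 3+2=0
a = 4: 4+0=4, 4+1=0, 4+2=1
Distinct residues collected: {0, 1, 2, 3, 4}
|A + B| = 5 (out of 5 total residues).

A + B = {0, 1, 2, 3, 4}


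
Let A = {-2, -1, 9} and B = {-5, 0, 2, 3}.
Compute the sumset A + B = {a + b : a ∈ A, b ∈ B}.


A + B = {a + b : a ∈ A, b ∈ B}.
Enumerate all |A|·|B| = 3·4 = 12 pairs (a, b) and collect distinct sums.
a = -2: -2+-5=-7, -2+0=-2, -2+2=0, -2+3=1
a = -1: -1+-5=-6, -1+0=-1, -1+2=1, -1+3=2
a = 9: 9+-5=4, 9+0=9, 9+2=11, 9+3=12
Collecting distinct sums: A + B = {-7, -6, -2, -1, 0, 1, 2, 4, 9, 11, 12}
|A + B| = 11

A + B = {-7, -6, -2, -1, 0, 1, 2, 4, 9, 11, 12}


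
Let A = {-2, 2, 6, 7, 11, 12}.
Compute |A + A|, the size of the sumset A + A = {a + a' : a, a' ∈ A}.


A + A = {a + a' : a, a' ∈ A}; |A| = 6.
General bounds: 2|A| - 1 ≤ |A + A| ≤ |A|(|A|+1)/2, i.e. 11 ≤ |A + A| ≤ 21.
Lower bound 2|A|-1 is attained iff A is an arithmetic progression.
Enumerate sums a + a' for a ≤ a' (symmetric, so this suffices):
a = -2: -2+-2=-4, -2+2=0, -2+6=4, -2+7=5, -2+11=9, -2+12=10
a = 2: 2+2=4, 2+6=8, 2+7=9, 2+11=13, 2+12=14
a = 6: 6+6=12, 6+7=13, 6+11=17, 6+12=18
a = 7: 7+7=14, 7+11=18, 7+12=19
a = 11: 11+11=22, 11+12=23
a = 12: 12+12=24
Distinct sums: {-4, 0, 4, 5, 8, 9, 10, 12, 13, 14, 17, 18, 19, 22, 23, 24}
|A + A| = 16

|A + A| = 16


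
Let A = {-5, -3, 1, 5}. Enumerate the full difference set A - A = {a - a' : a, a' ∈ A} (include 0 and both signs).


A - A = {a - a' : a, a' ∈ A}.
Compute a - a' for each ordered pair (a, a'):
a = -5: -5--5=0, -5--3=-2, -5-1=-6, -5-5=-10
a = -3: -3--5=2, -3--3=0, -3-1=-4, -3-5=-8
a = 1: 1--5=6, 1--3=4, 1-1=0, 1-5=-4
a = 5: 5--5=10, 5--3=8, 5-1=4, 5-5=0
Collecting distinct values (and noting 0 appears from a-a):
A - A = {-10, -8, -6, -4, -2, 0, 2, 4, 6, 8, 10}
|A - A| = 11

A - A = {-10, -8, -6, -4, -2, 0, 2, 4, 6, 8, 10}


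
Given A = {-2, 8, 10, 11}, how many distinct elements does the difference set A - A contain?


A - A = {a - a' : a, a' ∈ A}; |A| = 4.
Bounds: 2|A|-1 ≤ |A - A| ≤ |A|² - |A| + 1, i.e. 7 ≤ |A - A| ≤ 13.
Note: 0 ∈ A - A always (from a - a). The set is symmetric: if d ∈ A - A then -d ∈ A - A.
Enumerate nonzero differences d = a - a' with a > a' (then include -d):
Positive differences: {1, 2, 3, 10, 12, 13}
Full difference set: {0} ∪ (positive diffs) ∪ (negative diffs).
|A - A| = 1 + 2·6 = 13 (matches direct enumeration: 13).

|A - A| = 13


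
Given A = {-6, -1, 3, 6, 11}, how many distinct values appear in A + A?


A + A = {a + a' : a, a' ∈ A}; |A| = 5.
General bounds: 2|A| - 1 ≤ |A + A| ≤ |A|(|A|+1)/2, i.e. 9 ≤ |A + A| ≤ 15.
Lower bound 2|A|-1 is attained iff A is an arithmetic progression.
Enumerate sums a + a' for a ≤ a' (symmetric, so this suffices):
a = -6: -6+-6=-12, -6+-1=-7, -6+3=-3, -6+6=0, -6+11=5
a = -1: -1+-1=-2, -1+3=2, -1+6=5, -1+11=10
a = 3: 3+3=6, 3+6=9, 3+11=14
a = 6: 6+6=12, 6+11=17
a = 11: 11+11=22
Distinct sums: {-12, -7, -3, -2, 0, 2, 5, 6, 9, 10, 12, 14, 17, 22}
|A + A| = 14

|A + A| = 14


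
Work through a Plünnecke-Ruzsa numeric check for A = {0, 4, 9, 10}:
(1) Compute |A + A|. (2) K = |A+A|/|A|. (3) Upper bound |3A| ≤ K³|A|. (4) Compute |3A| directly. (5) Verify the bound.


|A| = 4.
Step 1: Compute A + A by enumerating all 16 pairs.
A + A = {0, 4, 8, 9, 10, 13, 14, 18, 19, 20}, so |A + A| = 10.
Step 2: Doubling constant K = |A + A|/|A| = 10/4 = 10/4 ≈ 2.5000.
Step 3: Plünnecke-Ruzsa gives |3A| ≤ K³·|A| = (2.5000)³ · 4 ≈ 62.5000.
Step 4: Compute 3A = A + A + A directly by enumerating all triples (a,b,c) ∈ A³; |3A| = 19.
Step 5: Check 19 ≤ 62.5000? Yes ✓.

K = 10/4, Plünnecke-Ruzsa bound K³|A| ≈ 62.5000, |3A| = 19, inequality holds.


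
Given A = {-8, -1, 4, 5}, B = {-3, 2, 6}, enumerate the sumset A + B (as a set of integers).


A + B = {a + b : a ∈ A, b ∈ B}.
Enumerate all |A|·|B| = 4·3 = 12 pairs (a, b) and collect distinct sums.
a = -8: -8+-3=-11, -8+2=-6, -8+6=-2
a = -1: -1+-3=-4, -1+2=1, -1+6=5
a = 4: 4+-3=1, 4+2=6, 4+6=10
a = 5: 5+-3=2, 5+2=7, 5+6=11
Collecting distinct sums: A + B = {-11, -6, -4, -2, 1, 2, 5, 6, 7, 10, 11}
|A + B| = 11

A + B = {-11, -6, -4, -2, 1, 2, 5, 6, 7, 10, 11}


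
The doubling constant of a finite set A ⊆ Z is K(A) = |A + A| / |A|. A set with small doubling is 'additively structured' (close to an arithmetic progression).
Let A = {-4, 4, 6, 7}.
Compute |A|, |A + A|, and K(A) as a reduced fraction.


|A| = 4.
Compute A + A by enumerating all 16 pairs.
A + A = {-8, 0, 2, 3, 8, 10, 11, 12, 13, 14}, so |A + A| = 10.
K = |A + A| / |A| = 10/4 = 5/2 ≈ 2.5000.
Reference: AP of size 4 gives K = 7/4 ≈ 1.7500; a fully generic set of size 4 gives K ≈ 2.5000.

|A| = 4, |A + A| = 10, K = 10/4 = 5/2.


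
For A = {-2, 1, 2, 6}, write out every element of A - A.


A - A = {a - a' : a, a' ∈ A}.
Compute a - a' for each ordered pair (a, a'):
a = -2: -2--2=0, -2-1=-3, -2-2=-4, -2-6=-8
a = 1: 1--2=3, 1-1=0, 1-2=-1, 1-6=-5
a = 2: 2--2=4, 2-1=1, 2-2=0, 2-6=-4
a = 6: 6--2=8, 6-1=5, 6-2=4, 6-6=0
Collecting distinct values (and noting 0 appears from a-a):
A - A = {-8, -5, -4, -3, -1, 0, 1, 3, 4, 5, 8}
|A - A| = 11

A - A = {-8, -5, -4, -3, -1, 0, 1, 3, 4, 5, 8}


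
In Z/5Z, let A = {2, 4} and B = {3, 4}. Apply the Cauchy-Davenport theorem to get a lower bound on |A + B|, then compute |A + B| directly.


Cauchy-Davenport: |A + B| ≥ min(p, |A| + |B| - 1) for A, B nonempty in Z/pZ.
|A| = 2, |B| = 2, p = 5.
CD lower bound = min(5, 2 + 2 - 1) = min(5, 3) = 3.
Compute A + B mod 5 directly:
a = 2: 2+3=0, 2+4=1
a = 4: 4+3=2, 4+4=3
A + B = {0, 1, 2, 3}, so |A + B| = 4.
Verify: 4 ≥ 3? Yes ✓.

CD lower bound = 3, actual |A + B| = 4.


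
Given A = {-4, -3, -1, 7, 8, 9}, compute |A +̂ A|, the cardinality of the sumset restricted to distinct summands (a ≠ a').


Restricted sumset: A +̂ A = {a + a' : a ∈ A, a' ∈ A, a ≠ a'}.
Equivalently, take A + A and drop any sum 2a that is achievable ONLY as a + a for a ∈ A (i.e. sums representable only with equal summands).
Enumerate pairs (a, a') with a < a' (symmetric, so each unordered pair gives one sum; this covers all a ≠ a'):
  -4 + -3 = -7
  -4 + -1 = -5
  -4 + 7 = 3
  -4 + 8 = 4
  -4 + 9 = 5
  -3 + -1 = -4
  -3 + 7 = 4
  -3 + 8 = 5
  -3 + 9 = 6
  -1 + 7 = 6
  -1 + 8 = 7
  -1 + 9 = 8
  7 + 8 = 15
  7 + 9 = 16
  8 + 9 = 17
Collected distinct sums: {-7, -5, -4, 3, 4, 5, 6, 7, 8, 15, 16, 17}
|A +̂ A| = 12
(Reference bound: |A +̂ A| ≥ 2|A| - 3 for |A| ≥ 2, with |A| = 6 giving ≥ 9.)

|A +̂ A| = 12


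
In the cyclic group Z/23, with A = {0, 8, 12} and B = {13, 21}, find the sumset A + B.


Work in Z/23Z: reduce every sum a + b modulo 23.
Enumerate all 6 pairs:
a = 0: 0+13=13, 0+21=21
a = 8: 8+13=21, 8+21=6
a = 12: 12+13=2, 12+21=10
Distinct residues collected: {2, 6, 10, 13, 21}
|A + B| = 5 (out of 23 total residues).

A + B = {2, 6, 10, 13, 21}


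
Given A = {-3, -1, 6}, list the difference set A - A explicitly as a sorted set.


A - A = {a - a' : a, a' ∈ A}.
Compute a - a' for each ordered pair (a, a'):
a = -3: -3--3=0, -3--1=-2, -3-6=-9
a = -1: -1--3=2, -1--1=0, -1-6=-7
a = 6: 6--3=9, 6--1=7, 6-6=0
Collecting distinct values (and noting 0 appears from a-a):
A - A = {-9, -7, -2, 0, 2, 7, 9}
|A - A| = 7

A - A = {-9, -7, -2, 0, 2, 7, 9}


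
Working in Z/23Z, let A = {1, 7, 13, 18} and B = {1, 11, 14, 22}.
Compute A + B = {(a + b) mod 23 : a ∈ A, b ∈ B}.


Work in Z/23Z: reduce every sum a + b modulo 23.
Enumerate all 16 pairs:
a = 1: 1+1=2, 1+11=12, 1+14=15, 1+22=0
a = 7: 7+1=8, 7+11=18, 7+14=21, 7+22=6
a = 13: 13+1=14, 13+11=1, 13+14=4, 13+22=12
a = 18: 18+1=19, 18+11=6, 18+14=9, 18+22=17
Distinct residues collected: {0, 1, 2, 4, 6, 8, 9, 12, 14, 15, 17, 18, 19, 21}
|A + B| = 14 (out of 23 total residues).

A + B = {0, 1, 2, 4, 6, 8, 9, 12, 14, 15, 17, 18, 19, 21}


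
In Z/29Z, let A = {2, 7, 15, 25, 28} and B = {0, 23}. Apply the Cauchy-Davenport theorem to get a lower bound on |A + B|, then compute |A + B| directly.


Cauchy-Davenport: |A + B| ≥ min(p, |A| + |B| - 1) for A, B nonempty in Z/pZ.
|A| = 5, |B| = 2, p = 29.
CD lower bound = min(29, 5 + 2 - 1) = min(29, 6) = 6.
Compute A + B mod 29 directly:
a = 2: 2+0=2, 2+23=25
a = 7: 7+0=7, 7+23=1
a = 15: 15+0=15, 15+23=9
a = 25: 25+0=25, 25+23=19
a = 28: 28+0=28, 28+23=22
A + B = {1, 2, 7, 9, 15, 19, 22, 25, 28}, so |A + B| = 9.
Verify: 9 ≥ 6? Yes ✓.

CD lower bound = 6, actual |A + B| = 9.


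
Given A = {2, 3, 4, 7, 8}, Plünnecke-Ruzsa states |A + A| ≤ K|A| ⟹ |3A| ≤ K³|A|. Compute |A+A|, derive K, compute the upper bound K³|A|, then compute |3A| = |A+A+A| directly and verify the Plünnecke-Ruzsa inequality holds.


|A| = 5.
Step 1: Compute A + A by enumerating all 25 pairs.
A + A = {4, 5, 6, 7, 8, 9, 10, 11, 12, 14, 15, 16}, so |A + A| = 12.
Step 2: Doubling constant K = |A + A|/|A| = 12/5 = 12/5 ≈ 2.4000.
Step 3: Plünnecke-Ruzsa gives |3A| ≤ K³·|A| = (2.4000)³ · 5 ≈ 69.1200.
Step 4: Compute 3A = A + A + A directly by enumerating all triples (a,b,c) ∈ A³; |3A| = 19.
Step 5: Check 19 ≤ 69.1200? Yes ✓.

K = 12/5, Plünnecke-Ruzsa bound K³|A| ≈ 69.1200, |3A| = 19, inequality holds.


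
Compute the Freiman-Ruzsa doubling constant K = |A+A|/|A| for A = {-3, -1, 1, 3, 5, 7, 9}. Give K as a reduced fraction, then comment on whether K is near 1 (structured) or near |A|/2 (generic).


|A| = 7.
Compute A + A by enumerating all 49 pairs.
A + A = {-6, -4, -2, 0, 2, 4, 6, 8, 10, 12, 14, 16, 18}, so |A + A| = 13.
K = |A + A| / |A| = 13/7 (already in lowest terms) ≈ 1.8571.
Reference: AP of size 7 gives K = 13/7 ≈ 1.8571; a fully generic set of size 7 gives K ≈ 4.0000.

|A| = 7, |A + A| = 13, K = 13/7.


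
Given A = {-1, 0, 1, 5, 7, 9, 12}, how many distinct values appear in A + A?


A + A = {a + a' : a, a' ∈ A}; |A| = 7.
General bounds: 2|A| - 1 ≤ |A + A| ≤ |A|(|A|+1)/2, i.e. 13 ≤ |A + A| ≤ 28.
Lower bound 2|A|-1 is attained iff A is an arithmetic progression.
Enumerate sums a + a' for a ≤ a' (symmetric, so this suffices):
a = -1: -1+-1=-2, -1+0=-1, -1+1=0, -1+5=4, -1+7=6, -1+9=8, -1+12=11
a = 0: 0+0=0, 0+1=1, 0+5=5, 0+7=7, 0+9=9, 0+12=12
a = 1: 1+1=2, 1+5=6, 1+7=8, 1+9=10, 1+12=13
a = 5: 5+5=10, 5+7=12, 5+9=14, 5+12=17
a = 7: 7+7=14, 7+9=16, 7+12=19
a = 9: 9+9=18, 9+12=21
a = 12: 12+12=24
Distinct sums: {-2, -1, 0, 1, 2, 4, 5, 6, 7, 8, 9, 10, 11, 12, 13, 14, 16, 17, 18, 19, 21, 24}
|A + A| = 22

|A + A| = 22


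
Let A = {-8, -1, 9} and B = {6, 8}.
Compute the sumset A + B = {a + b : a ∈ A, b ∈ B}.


A + B = {a + b : a ∈ A, b ∈ B}.
Enumerate all |A|·|B| = 3·2 = 6 pairs (a, b) and collect distinct sums.
a = -8: -8+6=-2, -8+8=0
a = -1: -1+6=5, -1+8=7
a = 9: 9+6=15, 9+8=17
Collecting distinct sums: A + B = {-2, 0, 5, 7, 15, 17}
|A + B| = 6

A + B = {-2, 0, 5, 7, 15, 17}
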